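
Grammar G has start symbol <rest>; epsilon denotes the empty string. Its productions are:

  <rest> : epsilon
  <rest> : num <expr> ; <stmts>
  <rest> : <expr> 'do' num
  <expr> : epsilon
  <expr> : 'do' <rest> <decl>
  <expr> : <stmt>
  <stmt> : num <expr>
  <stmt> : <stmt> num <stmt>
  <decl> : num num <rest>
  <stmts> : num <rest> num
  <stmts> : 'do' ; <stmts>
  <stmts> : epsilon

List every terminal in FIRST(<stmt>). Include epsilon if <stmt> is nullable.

{ num }

<stmt> : num <expr> contributes {num}.
From <stmt> : <stmt> num <stmt>: add FIRST(<stmt>) = { num }.
Union: FIRST(<stmt>) = { num }.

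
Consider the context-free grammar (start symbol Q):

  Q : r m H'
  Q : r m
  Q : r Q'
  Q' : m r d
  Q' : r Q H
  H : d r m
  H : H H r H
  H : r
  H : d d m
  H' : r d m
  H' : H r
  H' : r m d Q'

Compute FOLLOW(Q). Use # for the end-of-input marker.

{ #, d, r }

Q is the start symbol, so # ∈ FOLLOW(Q).
In Q' : r Q H: add FIRST(H) = { d, r }.
Union: FOLLOW(Q) = { #, d, r }.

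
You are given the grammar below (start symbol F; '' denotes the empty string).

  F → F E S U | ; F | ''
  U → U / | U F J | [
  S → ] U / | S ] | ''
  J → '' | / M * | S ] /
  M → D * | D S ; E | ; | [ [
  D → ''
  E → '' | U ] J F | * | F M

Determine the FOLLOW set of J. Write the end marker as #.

In U → U F J: J is at the end, add FOLLOW(U) = { #, *, /, ;, [, ] }.
In E → U ] J F: add FIRST(F)\{''} = { *, ;, [, ] }.
  Since F is nullable, also add FOLLOW(E) = { *, [, ] }.
Union: FOLLOW(J) = { #, *, /, ;, [, ] }.

{ #, *, /, ;, [, ] }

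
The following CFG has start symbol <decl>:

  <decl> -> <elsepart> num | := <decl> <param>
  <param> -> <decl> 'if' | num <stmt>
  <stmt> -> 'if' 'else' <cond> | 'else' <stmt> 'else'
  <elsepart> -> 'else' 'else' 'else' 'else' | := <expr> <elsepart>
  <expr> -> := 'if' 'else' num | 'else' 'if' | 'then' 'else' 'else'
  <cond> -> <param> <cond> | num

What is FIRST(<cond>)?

{ 'else', :=, num }

From <cond> -> <param> <cond>: add FIRST(<param>) = { 'else', :=, num }.
<cond> -> num contributes {num}.
Union: FIRST(<cond>) = { 'else', :=, num }.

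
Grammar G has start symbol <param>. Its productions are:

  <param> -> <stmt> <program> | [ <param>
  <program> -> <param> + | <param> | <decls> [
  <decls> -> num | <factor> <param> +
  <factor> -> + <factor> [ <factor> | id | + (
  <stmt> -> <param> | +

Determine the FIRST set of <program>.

From <program> -> <param> +: add FIRST(<param>) = { +, [ }.
From <program> -> <param>: add FIRST(<param>) = { +, [ }.
From <program> -> <decls> [: add FIRST(<decls>) = { +, id, num }.
Union: FIRST(<program>) = { +, [, id, num }.

{ +, [, id, num }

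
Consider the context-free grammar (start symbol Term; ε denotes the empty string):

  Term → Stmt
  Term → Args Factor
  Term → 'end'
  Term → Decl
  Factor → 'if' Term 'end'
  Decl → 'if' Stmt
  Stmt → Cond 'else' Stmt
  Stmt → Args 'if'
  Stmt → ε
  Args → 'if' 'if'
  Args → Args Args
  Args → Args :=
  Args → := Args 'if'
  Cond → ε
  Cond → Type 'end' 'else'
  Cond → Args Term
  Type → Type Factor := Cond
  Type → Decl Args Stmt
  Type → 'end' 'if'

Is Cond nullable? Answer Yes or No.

Cond has an ε-production, so Cond ⇒ ε.

Yes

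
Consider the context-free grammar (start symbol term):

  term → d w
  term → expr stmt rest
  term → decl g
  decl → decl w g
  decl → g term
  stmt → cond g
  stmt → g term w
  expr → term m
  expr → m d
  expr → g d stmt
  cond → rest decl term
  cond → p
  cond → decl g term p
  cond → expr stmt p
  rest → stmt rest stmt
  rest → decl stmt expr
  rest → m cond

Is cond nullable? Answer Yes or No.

No nonterminal in this grammar is nullable.
No production of cond has an RHS whose symbols are all nullable, so cond is not nullable.

No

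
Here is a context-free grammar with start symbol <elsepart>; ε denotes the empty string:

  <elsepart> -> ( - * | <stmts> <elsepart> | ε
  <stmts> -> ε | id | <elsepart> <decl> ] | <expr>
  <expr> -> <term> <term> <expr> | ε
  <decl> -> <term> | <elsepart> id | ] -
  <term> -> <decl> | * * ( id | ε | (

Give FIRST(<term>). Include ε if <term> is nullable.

{ (, *, ], id, ε }

From <term> -> <decl>: add FIRST(<decl>) = { (, *, ], id, ε } (including ε since <decl> is nullable).
<term> -> * * ( id contributes {*}.
<term> -> ε contributes ε.
<term> -> ( contributes {(}.
Union: FIRST(<term>) = { (, *, ], id, ε }.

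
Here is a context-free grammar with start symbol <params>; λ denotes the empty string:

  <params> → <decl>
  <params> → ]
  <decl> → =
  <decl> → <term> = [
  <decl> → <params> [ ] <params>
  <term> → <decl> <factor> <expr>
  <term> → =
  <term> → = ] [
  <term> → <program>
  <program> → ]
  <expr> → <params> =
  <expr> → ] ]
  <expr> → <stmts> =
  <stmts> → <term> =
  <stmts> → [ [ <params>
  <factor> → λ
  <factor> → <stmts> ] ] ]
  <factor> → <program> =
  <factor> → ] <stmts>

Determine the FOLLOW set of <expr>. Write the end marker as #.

{ = }

In <term> → <decl> <factor> <expr>: <expr> is at the end, add FOLLOW(<term>) = { = }.
Union: FOLLOW(<expr>) = { = }.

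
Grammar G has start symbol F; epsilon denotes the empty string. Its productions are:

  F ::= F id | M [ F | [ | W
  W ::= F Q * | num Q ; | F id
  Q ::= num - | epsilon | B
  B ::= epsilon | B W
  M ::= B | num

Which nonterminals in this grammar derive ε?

{ B, M, Q }

Directly nullable (have an epsilon-production): Q, B.
M ::= B with every symbol nullable, so M is nullable.
No other nonterminal has a production whose RHS symbols are all nullable.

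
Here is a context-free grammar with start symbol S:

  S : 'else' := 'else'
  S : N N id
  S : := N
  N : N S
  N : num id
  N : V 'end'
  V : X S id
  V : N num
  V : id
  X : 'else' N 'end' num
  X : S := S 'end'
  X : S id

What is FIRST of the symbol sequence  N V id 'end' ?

{ 'else', :=, id, num }

Add FIRST(N) = { 'else', :=, id, num }; N is not nullable, stop.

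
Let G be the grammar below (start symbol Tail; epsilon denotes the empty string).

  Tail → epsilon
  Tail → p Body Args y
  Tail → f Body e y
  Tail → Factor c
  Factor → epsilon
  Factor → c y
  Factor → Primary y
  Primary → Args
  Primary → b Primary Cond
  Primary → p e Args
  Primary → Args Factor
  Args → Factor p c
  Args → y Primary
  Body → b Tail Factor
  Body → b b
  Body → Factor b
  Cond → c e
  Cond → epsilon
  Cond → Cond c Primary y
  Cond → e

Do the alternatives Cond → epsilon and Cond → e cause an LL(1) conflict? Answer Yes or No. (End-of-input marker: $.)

FIRST(epsilon) = { epsilon } and FIRST(e) = { e }.
The first alternative is nullable and FOLLOW(Cond) = { b, c, e, p, y } shares e with FIRST of the second — conflict.

Yes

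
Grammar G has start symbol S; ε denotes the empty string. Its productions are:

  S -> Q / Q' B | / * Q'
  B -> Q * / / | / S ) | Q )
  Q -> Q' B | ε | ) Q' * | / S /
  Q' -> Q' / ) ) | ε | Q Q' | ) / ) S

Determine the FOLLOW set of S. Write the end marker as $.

S is the start symbol, so $ ∈ FOLLOW(S).
In B -> / S ): add FIRST()) = { ) }.
In Q -> / S /: add FIRST(/) = { / }.
In Q' -> ) / ) S: S is at the end, add FOLLOW(Q') = { $, ), *, / }.
Union: FOLLOW(S) = { $, ), *, / }.

{ $, ), *, / }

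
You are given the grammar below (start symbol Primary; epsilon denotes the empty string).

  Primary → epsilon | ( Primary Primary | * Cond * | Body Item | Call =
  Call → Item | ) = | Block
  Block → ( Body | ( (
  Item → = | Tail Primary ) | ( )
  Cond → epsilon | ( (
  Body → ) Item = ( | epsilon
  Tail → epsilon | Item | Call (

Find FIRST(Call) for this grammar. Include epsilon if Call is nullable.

From Call → Item: add FIRST(Item) = { (, ), *, = }.
Call → ) = contributes {)}.
From Call → Block: add FIRST(Block) = { ( }.
Union: FIRST(Call) = { (, ), *, = }.

{ (, ), *, = }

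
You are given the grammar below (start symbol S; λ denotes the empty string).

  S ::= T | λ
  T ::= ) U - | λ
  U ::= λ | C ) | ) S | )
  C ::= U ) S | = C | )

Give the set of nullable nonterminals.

{ S, T, U }

Directly nullable (have an λ-production): S, T, U.
No other nonterminal has a production whose RHS symbols are all nullable.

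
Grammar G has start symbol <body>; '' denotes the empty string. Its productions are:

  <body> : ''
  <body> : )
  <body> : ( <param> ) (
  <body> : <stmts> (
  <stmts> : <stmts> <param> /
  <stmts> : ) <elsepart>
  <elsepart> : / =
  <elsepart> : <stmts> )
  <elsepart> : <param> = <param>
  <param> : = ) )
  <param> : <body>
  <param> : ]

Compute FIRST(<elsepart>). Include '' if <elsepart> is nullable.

{ (, ), /, =, ] }

<elsepart> : / = contributes {/}.
From <elsepart> : <stmts> ): add FIRST(<stmts>) = { ) }.
From <elsepart> : <param> = <param>: <param> nullable, take FIRST(<param>) ∪ {=} = { (, ), =, ] }.
Union: FIRST(<elsepart>) = { (, ), /, =, ] }.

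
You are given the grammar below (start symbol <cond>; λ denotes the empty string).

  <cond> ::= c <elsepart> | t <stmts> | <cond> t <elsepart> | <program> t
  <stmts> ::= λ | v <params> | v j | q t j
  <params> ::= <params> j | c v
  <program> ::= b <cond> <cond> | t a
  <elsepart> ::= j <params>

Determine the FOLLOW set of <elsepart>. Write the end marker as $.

In <cond> ::= c <elsepart>: <elsepart> is at the end, add FOLLOW(<cond>) = { $, b, c, t }.
In <cond> ::= <cond> t <elsepart>: <elsepart> is at the end, add FOLLOW(<cond>) = { $, b, c, t }.
Union: FOLLOW(<elsepart>) = { $, b, c, t }.

{ $, b, c, t }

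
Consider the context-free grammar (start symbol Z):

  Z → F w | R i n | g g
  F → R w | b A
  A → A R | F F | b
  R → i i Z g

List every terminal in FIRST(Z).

From Z → F w: add FIRST(F) = { b, i }.
From Z → R i n: add FIRST(R) = { i }.
Z → g g contributes {g}.
Union: FIRST(Z) = { b, g, i }.

{ b, g, i }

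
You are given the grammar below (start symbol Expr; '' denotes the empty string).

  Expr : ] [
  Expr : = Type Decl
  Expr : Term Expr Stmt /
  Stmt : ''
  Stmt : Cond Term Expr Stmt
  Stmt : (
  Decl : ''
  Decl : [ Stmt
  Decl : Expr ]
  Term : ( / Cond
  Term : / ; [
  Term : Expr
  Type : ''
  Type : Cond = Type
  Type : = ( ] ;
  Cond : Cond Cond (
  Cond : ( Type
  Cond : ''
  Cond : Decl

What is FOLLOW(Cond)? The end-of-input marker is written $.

{ (, /, =, [, ] }

In Stmt : Cond Term Expr Stmt: add FIRST(Term Expr Stmt) = { (, /, =, ] }.
In Term : ( / Cond: Cond is at the end, add FOLLOW(Term) = { (, /, =, ] }.
In Type : Cond = Type: add FIRST(= Type) = { = }.
In Cond : Cond Cond (: add FIRST(Cond () = { (, /, =, [, ] }.
In Cond : Cond Cond (: add FIRST(() = { ( }.
Union: FOLLOW(Cond) = { (, /, =, [, ] }.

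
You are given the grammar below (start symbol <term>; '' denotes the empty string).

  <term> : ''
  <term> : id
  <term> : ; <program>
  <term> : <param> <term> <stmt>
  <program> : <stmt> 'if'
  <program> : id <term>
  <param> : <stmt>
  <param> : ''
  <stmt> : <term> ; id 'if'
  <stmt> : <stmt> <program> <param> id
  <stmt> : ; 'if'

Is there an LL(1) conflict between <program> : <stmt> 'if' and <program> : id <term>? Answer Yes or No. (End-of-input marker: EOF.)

Yes

FIRST(<stmt> 'if') = { ;, id } and FIRST(id <term>) = { id }.
Both contain id, so the two alternatives are not disjoint — LL(1) conflict.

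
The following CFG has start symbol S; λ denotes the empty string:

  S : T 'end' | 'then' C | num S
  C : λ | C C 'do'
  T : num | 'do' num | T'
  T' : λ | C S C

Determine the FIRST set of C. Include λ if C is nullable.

C : λ contributes λ.
From C : C C 'do': C, C nullable, take FIRST(C) ∪ FIRST(C) ∪ {'do'} = { 'do' }.
Union: FIRST(C) = { 'do', λ }.

{ 'do', λ }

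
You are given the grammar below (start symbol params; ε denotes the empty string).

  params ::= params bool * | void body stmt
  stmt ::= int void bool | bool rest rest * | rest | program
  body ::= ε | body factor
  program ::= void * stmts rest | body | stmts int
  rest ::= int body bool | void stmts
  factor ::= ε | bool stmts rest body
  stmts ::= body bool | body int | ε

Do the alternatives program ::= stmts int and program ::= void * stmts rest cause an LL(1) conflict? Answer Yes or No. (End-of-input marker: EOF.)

No

FIRST(stmts int) = { bool, int } and FIRST(void * stmts rest) = { void }.
The FIRST sets are disjoint and neither alternative is nullable — no conflict.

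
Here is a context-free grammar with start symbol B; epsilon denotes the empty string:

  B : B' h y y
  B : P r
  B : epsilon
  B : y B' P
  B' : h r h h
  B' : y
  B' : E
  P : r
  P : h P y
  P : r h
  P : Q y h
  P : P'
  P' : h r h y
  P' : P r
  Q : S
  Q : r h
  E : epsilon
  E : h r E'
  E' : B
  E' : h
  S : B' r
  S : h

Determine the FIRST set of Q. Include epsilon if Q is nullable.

From Q : S: add FIRST(S) = { h, r, y }.
Q : r h contributes {r}.
Union: FIRST(Q) = { h, r, y }.

{ h, r, y }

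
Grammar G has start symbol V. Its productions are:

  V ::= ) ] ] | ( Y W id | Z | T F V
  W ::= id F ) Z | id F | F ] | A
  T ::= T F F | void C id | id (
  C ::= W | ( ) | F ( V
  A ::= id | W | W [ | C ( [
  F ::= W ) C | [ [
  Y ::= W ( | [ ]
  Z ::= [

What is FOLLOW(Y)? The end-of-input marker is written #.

In V ::= ( Y W id: add FIRST(W id) = { (, [, id }.
Union: FOLLOW(Y) = { (, [, id }.

{ (, [, id }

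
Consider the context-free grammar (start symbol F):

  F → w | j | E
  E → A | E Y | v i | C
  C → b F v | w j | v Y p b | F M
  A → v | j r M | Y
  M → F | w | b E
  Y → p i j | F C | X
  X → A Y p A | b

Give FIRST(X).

From X → A Y p A: add FIRST(A) = { b, j, p, v, w }.
X → b contributes {b}.
Union: FIRST(X) = { b, j, p, v, w }.

{ b, j, p, v, w }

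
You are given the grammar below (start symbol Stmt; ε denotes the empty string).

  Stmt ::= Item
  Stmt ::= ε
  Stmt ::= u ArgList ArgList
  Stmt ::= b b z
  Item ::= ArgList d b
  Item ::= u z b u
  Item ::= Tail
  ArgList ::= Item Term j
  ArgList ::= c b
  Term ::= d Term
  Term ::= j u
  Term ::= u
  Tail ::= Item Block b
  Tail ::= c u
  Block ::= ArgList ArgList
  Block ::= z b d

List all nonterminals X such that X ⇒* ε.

Directly nullable (have an ε-production): Stmt.
No other nonterminal has a production whose RHS symbols are all nullable.

{ Stmt }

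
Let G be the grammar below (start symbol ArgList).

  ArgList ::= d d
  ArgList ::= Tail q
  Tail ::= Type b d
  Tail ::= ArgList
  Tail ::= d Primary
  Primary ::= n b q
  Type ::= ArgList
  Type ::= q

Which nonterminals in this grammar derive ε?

No nonterminal has an empty production or an RHS whose symbols are all nullable.

{ } (none)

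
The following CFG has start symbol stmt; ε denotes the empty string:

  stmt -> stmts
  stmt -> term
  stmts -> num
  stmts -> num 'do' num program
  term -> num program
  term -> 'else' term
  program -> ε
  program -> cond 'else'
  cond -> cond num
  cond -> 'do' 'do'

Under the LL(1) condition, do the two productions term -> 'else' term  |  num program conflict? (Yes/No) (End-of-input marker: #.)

No

FIRST('else' term) = { 'else' } and FIRST(num program) = { num }.
The FIRST sets are disjoint and neither alternative is nullable — no conflict.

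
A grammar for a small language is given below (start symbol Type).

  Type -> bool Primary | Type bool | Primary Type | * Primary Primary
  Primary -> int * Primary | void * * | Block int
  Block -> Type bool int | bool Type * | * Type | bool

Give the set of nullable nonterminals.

No nonterminal has an empty production or an RHS whose symbols are all nullable.

{ } (none)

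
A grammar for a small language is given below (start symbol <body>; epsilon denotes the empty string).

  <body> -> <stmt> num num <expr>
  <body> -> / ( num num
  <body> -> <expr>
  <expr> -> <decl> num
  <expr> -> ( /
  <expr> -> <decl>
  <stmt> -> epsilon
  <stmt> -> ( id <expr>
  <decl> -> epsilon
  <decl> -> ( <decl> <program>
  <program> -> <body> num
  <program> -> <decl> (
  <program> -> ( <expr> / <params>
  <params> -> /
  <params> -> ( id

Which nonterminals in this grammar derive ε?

{ <body>, <decl>, <expr>, <stmt> }

Directly nullable (have an epsilon-production): <stmt>, <decl>.
<expr> -> <decl> with every symbol nullable, so <expr> is nullable.
<body> -> <expr> with every symbol nullable, so <body> is nullable.
No other nonterminal has a production whose RHS symbols are all nullable.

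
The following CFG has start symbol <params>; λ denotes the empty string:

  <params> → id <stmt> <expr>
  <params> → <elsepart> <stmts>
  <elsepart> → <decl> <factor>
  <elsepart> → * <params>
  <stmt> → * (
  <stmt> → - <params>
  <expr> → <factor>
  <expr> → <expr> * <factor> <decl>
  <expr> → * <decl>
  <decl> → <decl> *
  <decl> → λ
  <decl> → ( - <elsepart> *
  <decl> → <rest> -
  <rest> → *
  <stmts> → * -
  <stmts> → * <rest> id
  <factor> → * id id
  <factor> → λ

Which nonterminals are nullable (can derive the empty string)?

{ <decl>, <elsepart>, <expr>, <factor> }

Directly nullable (have an λ-production): <decl>, <factor>.
<elsepart> → <decl> <factor> with every symbol nullable, so <elsepart> is nullable.
<expr> → <factor> with every symbol nullable, so <expr> is nullable.
No other nonterminal has a production whose RHS symbols are all nullable.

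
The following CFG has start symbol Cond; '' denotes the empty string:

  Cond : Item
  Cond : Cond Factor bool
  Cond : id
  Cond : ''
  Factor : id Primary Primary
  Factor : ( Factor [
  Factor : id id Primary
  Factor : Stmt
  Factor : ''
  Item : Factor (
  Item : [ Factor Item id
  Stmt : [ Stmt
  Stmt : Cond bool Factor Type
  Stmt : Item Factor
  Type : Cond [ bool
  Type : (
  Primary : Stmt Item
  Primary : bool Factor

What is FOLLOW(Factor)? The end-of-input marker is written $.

{ (, [, bool, id }

In Cond : Cond Factor bool: add FIRST(bool) = { bool }.
In Factor : ( Factor [: add FIRST([) = { [ }.
In Item : Factor (: add FIRST(() = { ( }.
In Item : [ Factor Item id: add FIRST(Item id) = { (, [, bool, id }.
In Stmt : Cond bool Factor Type: add FIRST(Type) = { (, [, bool, id }.
In Stmt : Item Factor: Factor is at the end, add FOLLOW(Stmt) = { (, [, bool, id }.
In Primary : bool Factor: Factor is at the end, add FOLLOW(Primary) = { (, [, bool, id }.
Union: FOLLOW(Factor) = { (, [, bool, id }.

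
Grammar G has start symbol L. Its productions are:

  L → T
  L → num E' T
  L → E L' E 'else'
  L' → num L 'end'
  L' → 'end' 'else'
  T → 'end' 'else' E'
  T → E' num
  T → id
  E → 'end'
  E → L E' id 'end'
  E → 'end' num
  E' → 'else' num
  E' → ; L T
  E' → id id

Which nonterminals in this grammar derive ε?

No nonterminal has an empty production or an RHS whose symbols are all nullable.

{ } (none)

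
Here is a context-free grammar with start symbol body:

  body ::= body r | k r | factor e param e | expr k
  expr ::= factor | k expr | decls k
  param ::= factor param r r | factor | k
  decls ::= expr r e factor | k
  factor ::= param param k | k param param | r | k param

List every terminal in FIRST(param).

{ k, r }

From param ::= factor param r r: add FIRST(factor) = { k, r }.
From param ::= factor: add FIRST(factor) = { k, r }.
param ::= k contributes {k}.
Union: FIRST(param) = { k, r }.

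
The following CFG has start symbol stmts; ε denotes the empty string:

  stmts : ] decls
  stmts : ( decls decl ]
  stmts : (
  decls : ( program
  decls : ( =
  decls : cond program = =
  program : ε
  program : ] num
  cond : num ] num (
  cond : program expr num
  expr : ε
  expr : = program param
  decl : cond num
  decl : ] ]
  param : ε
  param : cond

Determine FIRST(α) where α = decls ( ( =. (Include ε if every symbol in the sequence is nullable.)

Add FIRST(decls) = { (, =, ], num }; decls is not nullable, stop.

{ (, =, ], num }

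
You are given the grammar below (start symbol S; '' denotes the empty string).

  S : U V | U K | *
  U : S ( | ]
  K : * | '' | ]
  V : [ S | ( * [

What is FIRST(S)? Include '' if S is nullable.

{ *, ] }

From S : U V: add FIRST(U) = { *, ] }.
From S : U K: add FIRST(U) = { *, ] }.
S : * contributes {*}.
Union: FIRST(S) = { *, ] }.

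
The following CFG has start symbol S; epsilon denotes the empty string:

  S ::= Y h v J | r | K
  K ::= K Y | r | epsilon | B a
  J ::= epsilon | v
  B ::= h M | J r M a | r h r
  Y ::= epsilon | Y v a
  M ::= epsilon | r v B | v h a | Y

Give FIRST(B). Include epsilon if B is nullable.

{ h, r, v }

B ::= h M contributes {h}.
From B ::= J r M a: J nullable, take FIRST(J) ∪ {r} = { r, v }.
B ::= r h r contributes {r}.
Union: FIRST(B) = { h, r, v }.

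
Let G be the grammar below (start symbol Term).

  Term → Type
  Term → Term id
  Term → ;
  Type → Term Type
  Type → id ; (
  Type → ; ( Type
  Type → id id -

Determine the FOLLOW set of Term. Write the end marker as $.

Term is the start symbol, so $ ∈ FOLLOW(Term).
In Term → Term id: add FIRST(id) = { id }.
In Type → Term Type: add FIRST(Type) = { ;, id }.
Union: FOLLOW(Term) = { $, ;, id }.

{ $, ;, id }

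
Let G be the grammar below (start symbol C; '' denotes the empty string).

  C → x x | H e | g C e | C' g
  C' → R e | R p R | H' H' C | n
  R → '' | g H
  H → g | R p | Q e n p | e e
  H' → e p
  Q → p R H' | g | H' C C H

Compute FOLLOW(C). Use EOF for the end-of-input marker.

{ EOF, e, g, n, p, x }

C is the start symbol, so EOF ∈ FOLLOW(C).
In C → g C e: add FIRST(e) = { e }.
In C' → H' H' C: C is at the end, add FOLLOW(C') = { g }.
In Q → H' C C H: add FIRST(C H) = { e, g, n, p, x }.
In Q → H' C C H: add FIRST(H) = { e, g, p }.
Union: FOLLOW(C) = { EOF, e, g, n, p, x }.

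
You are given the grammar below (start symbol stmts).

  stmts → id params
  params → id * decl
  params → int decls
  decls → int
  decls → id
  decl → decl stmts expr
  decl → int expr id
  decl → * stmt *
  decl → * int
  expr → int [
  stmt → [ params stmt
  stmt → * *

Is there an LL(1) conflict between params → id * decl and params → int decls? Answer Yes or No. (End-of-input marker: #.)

FIRST(id * decl) = { id } and FIRST(int decls) = { int }.
The FIRST sets are disjoint and neither alternative is nullable — no conflict.

No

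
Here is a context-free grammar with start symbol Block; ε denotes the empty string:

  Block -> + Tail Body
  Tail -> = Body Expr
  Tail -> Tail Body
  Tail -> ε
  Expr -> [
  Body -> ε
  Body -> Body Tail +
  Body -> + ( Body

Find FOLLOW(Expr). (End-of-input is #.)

{ #, +, = }

In Tail -> = Body Expr: Expr is at the end, add FOLLOW(Tail) = { #, +, = }.
Union: FOLLOW(Expr) = { #, +, = }.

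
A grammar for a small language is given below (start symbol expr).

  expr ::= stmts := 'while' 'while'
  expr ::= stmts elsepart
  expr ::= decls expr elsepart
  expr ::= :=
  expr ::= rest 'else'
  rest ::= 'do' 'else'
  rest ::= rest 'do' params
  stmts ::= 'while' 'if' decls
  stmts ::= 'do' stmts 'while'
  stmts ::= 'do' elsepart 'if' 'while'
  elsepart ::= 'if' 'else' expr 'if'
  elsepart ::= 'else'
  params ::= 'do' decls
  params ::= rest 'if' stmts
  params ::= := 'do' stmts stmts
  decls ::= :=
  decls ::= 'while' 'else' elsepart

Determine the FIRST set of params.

params ::= 'do' decls contributes {'do'}.
From params ::= rest 'if' stmts: add FIRST(rest) = { 'do' }.
params ::= := 'do' stmts stmts contributes {:=}.
Union: FIRST(params) = { 'do', := }.

{ 'do', := }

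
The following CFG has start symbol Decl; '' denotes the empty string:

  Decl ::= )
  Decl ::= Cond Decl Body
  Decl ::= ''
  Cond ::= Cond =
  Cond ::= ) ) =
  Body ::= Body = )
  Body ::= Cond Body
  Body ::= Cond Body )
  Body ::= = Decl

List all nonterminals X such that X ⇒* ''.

Directly nullable (have an ''-production): Decl.
No other nonterminal has a production whose RHS symbols are all nullable.

{ Decl }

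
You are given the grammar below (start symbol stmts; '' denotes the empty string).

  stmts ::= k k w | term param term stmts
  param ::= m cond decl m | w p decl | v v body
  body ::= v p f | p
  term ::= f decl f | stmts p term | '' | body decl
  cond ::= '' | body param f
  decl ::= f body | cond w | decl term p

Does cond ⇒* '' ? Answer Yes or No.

Yes

cond has an ''-production, so cond ⇒ ''.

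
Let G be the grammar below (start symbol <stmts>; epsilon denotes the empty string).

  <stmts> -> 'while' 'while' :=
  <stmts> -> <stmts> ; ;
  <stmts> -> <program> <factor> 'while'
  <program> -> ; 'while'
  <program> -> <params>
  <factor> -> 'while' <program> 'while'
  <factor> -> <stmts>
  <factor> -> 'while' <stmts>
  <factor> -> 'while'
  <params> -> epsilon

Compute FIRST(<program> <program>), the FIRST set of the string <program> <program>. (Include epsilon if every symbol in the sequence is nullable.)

{ ;, epsilon }

Add FIRST(<program>)\{epsilon} = { ; }; <program> is nullable, continue.
Add FIRST(<program>)\{epsilon} = { ; }; <program> is nullable, continue.
Every symbol is nullable, so include epsilon.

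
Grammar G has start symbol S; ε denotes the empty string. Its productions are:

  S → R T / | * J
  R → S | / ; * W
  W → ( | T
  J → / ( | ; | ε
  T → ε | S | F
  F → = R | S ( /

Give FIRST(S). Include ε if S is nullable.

From S → R T /: add FIRST(R) = { *, / }.
S → * J contributes {*}.
Union: FIRST(S) = { *, / }.

{ *, / }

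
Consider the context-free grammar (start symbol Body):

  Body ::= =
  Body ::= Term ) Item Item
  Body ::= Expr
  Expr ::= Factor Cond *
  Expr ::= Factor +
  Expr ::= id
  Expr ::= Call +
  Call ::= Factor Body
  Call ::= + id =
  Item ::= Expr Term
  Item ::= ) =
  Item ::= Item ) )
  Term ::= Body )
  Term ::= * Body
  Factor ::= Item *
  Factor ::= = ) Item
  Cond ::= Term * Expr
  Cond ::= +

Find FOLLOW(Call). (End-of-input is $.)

{ + }

In Expr ::= Call +: add FIRST(+) = { + }.
Union: FOLLOW(Call) = { + }.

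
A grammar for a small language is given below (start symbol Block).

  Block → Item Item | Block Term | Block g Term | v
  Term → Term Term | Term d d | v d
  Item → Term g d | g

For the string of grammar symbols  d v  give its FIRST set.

{ d }

d is a terminal; add {d} and stop.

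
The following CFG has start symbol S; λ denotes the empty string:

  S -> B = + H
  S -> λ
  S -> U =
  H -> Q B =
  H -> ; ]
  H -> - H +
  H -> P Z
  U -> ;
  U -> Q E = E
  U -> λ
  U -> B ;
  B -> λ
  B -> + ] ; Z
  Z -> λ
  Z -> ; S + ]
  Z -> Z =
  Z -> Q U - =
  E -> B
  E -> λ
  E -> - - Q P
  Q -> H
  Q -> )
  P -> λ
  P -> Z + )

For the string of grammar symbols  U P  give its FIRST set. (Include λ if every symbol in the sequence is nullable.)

{ ), +, -, ;, =, λ }

Add FIRST(U)\{λ} = { ), +, -, ;, = }; U is nullable, continue.
Add FIRST(P)\{λ} = { ), +, -, ;, = }; P is nullable, continue.
Every symbol is nullable, so include λ.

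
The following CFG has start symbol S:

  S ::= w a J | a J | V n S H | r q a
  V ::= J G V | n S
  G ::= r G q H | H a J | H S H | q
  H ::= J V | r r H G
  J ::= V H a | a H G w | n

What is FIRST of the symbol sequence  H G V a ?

{ a, n, r }

Add FIRST(H) = { a, n, r }; H is not nullable, stop.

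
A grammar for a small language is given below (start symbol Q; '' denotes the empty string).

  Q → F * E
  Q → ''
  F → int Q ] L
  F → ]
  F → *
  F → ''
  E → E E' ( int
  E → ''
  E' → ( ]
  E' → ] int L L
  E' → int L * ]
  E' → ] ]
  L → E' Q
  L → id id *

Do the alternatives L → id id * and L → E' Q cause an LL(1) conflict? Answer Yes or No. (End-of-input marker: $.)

No

FIRST(id id *) = { id } and FIRST(E' Q) = { (, ], int }.
The FIRST sets are disjoint and neither alternative is nullable — no conflict.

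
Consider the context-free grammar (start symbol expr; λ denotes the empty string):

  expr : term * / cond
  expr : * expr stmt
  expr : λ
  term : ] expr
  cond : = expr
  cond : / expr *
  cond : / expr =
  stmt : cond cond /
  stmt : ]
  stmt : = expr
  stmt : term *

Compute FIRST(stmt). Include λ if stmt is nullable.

{ /, =, ] }

From stmt : cond cond /: add FIRST(cond) = { /, = }.
stmt : ] contributes {]}.
stmt : = expr contributes {=}.
From stmt : term *: add FIRST(term) = { ] }.
Union: FIRST(stmt) = { /, =, ] }.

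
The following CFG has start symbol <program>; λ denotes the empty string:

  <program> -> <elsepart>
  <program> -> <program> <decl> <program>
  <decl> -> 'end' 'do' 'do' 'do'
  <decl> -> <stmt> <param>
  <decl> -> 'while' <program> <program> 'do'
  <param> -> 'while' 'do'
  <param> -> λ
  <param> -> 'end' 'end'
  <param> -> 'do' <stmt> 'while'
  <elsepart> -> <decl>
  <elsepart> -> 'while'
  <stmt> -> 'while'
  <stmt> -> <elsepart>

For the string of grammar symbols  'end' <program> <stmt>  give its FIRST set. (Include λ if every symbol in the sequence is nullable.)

'end' is a terminal; add {'end'} and stop.

{ 'end' }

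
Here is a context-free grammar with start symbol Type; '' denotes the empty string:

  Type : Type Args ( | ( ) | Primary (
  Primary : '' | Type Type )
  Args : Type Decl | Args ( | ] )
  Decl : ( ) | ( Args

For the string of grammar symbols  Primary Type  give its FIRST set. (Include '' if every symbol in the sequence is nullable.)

Add FIRST(Primary)\{''} = { ( }; Primary is nullable, continue.
Add FIRST(Type) = { ( }; Type is not nullable, stop.

{ ( }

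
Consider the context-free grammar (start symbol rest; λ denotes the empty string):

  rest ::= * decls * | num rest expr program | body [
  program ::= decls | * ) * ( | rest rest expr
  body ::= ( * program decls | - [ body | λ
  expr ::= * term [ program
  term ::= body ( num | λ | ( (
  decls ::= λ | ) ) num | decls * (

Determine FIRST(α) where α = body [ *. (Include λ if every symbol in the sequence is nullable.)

{ (, -, [ }

Add FIRST(body)\{λ} = { (, - }; body is nullable, continue.
[ is a terminal; add {[} and stop.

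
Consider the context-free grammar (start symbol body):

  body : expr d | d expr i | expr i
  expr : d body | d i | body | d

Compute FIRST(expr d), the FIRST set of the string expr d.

{ d }

Add FIRST(expr) = { d }; expr is not nullable, stop.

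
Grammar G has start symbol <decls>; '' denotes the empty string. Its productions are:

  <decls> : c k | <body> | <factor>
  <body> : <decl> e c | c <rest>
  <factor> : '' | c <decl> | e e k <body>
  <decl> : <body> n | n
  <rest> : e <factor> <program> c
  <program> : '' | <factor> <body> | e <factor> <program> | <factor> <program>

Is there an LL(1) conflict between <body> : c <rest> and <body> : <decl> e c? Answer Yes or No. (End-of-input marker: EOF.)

Yes

FIRST(c <rest>) = { c } and FIRST(<decl> e c) = { c, n }.
Both contain c, so the two alternatives are not disjoint — LL(1) conflict.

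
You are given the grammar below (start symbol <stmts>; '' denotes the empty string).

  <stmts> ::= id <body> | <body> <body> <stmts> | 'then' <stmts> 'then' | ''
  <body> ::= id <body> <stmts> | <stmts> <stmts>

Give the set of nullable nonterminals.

Directly nullable (have an ''-production): <stmts>.
<body> ::= <stmts> <stmts> with every symbol nullable, so <body> is nullable.

{ <body>, <stmts> }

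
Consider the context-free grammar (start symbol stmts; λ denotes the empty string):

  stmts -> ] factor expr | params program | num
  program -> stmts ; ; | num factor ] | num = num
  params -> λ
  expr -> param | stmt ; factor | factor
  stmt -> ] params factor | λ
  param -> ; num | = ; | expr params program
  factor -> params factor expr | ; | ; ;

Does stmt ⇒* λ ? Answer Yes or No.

Yes

stmt has an λ-production, so stmt ⇒ λ.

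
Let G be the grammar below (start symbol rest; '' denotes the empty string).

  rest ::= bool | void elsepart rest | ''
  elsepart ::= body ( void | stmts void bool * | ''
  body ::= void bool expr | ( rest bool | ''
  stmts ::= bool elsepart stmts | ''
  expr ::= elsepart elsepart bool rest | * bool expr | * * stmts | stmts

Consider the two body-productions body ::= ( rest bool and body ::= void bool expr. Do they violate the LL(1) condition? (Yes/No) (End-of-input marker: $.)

FIRST(( rest bool) = { ( } and FIRST(void bool expr) = { void }.
The FIRST sets are disjoint and neither alternative is nullable — no conflict.

No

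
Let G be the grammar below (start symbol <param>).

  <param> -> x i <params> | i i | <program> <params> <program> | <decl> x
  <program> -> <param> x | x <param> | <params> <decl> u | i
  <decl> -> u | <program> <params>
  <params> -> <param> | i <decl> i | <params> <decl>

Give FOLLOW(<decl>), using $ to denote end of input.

{ $, i, u, x }

In <param> -> <decl> x: add FIRST(x) = { x }.
In <program> -> <params> <decl> u: add FIRST(u) = { u }.
In <params> -> i <decl> i: add FIRST(i) = { i }.
In <params> -> <params> <decl>: <decl> is at the end, add FOLLOW(<params>) = { $, i, u, x }.
Union: FOLLOW(<decl>) = { $, i, u, x }.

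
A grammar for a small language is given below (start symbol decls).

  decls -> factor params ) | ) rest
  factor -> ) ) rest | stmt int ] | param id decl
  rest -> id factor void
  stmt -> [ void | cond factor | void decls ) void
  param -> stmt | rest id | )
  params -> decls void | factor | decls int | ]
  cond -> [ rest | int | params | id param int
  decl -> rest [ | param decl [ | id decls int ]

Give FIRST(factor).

factor -> ) ) rest contributes {)}.
From factor -> stmt int ]: add FIRST(stmt) = { ), [, ], id, int, void }.
From factor -> param id decl: add FIRST(param) = { ), [, ], id, int, void }.
Union: FIRST(factor) = { ), [, ], id, int, void }.

{ ), [, ], id, int, void }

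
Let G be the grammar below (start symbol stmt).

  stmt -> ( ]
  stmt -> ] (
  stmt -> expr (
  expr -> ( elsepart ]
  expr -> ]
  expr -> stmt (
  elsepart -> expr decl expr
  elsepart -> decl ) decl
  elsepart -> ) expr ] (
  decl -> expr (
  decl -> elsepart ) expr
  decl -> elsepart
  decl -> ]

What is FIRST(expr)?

{ (, ] }

expr -> ( elsepart ] contributes {(}.
expr -> ] contributes {]}.
From expr -> stmt (: add FIRST(stmt) = { (, ] }.
Union: FIRST(expr) = { (, ] }.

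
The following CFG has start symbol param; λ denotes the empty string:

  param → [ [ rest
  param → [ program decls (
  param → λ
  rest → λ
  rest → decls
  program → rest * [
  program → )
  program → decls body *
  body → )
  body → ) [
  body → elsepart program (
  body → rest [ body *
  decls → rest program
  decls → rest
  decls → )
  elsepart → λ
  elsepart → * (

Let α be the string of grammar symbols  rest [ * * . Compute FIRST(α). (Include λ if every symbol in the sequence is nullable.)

{ ), *, [ }

Add FIRST(rest)\{λ} = { ), *, [ }; rest is nullable, continue.
[ is a terminal; add {[} and stop.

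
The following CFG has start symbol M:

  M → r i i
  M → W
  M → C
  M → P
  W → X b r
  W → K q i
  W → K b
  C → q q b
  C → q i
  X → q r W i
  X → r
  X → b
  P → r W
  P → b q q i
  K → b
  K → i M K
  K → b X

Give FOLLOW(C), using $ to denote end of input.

{ $, b, i }

In M → C: C is at the end, add FOLLOW(M) = { $, b, i }.
Union: FOLLOW(C) = { $, b, i }.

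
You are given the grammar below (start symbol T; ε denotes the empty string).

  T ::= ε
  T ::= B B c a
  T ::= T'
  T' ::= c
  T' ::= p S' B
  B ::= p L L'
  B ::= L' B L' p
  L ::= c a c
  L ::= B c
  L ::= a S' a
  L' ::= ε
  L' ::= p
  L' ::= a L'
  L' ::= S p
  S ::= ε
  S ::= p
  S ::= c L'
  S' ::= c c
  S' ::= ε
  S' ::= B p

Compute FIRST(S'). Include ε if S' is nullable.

{ a, c, p, ε }

S' ::= c c contributes {c}.
S' ::= ε contributes ε.
From S' ::= B p: add FIRST(B) = { a, c, p }.
Union: FIRST(S') = { a, c, p, ε }.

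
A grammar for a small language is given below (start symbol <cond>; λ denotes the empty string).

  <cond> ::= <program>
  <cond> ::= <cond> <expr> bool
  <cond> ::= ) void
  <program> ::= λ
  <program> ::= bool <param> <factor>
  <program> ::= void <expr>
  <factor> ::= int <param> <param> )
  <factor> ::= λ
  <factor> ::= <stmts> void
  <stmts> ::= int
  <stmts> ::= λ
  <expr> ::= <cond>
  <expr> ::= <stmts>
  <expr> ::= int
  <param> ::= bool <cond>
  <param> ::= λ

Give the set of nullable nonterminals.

{ <cond>, <expr>, <factor>, <param>, <program>, <stmts> }

Directly nullable (have an λ-production): <program>, <factor>, <stmts>, <param>.
<expr> ::= <cond> with every symbol nullable, so <expr> is nullable.
<cond> ::= <program> with every symbol nullable, so <cond> is nullable.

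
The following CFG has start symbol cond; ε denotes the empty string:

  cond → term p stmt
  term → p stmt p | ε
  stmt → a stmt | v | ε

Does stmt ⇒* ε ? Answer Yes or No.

stmt has an ε-production, so stmt ⇒ ε.

Yes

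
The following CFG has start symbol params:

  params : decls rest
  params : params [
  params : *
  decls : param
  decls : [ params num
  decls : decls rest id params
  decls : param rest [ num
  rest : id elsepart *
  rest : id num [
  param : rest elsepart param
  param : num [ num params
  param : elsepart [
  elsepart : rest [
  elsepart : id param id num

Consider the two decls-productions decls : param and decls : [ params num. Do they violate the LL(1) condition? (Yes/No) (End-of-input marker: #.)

No

FIRST(param) = { id, num } and FIRST([ params num) = { [ }.
The FIRST sets are disjoint and neither alternative is nullable — no conflict.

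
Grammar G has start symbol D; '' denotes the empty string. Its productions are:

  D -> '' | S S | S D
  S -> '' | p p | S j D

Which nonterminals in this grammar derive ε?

{ D, S }

Directly nullable (have an ''-production): D, S.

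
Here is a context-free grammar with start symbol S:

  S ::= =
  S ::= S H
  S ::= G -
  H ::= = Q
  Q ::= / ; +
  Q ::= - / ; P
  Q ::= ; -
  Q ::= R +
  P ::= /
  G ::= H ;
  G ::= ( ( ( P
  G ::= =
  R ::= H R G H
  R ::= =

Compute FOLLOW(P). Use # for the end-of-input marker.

In Q ::= - / ; P: P is at the end, add FOLLOW(Q) = { #, (, +, ;, = }.
In G ::= ( ( ( P: P is at the end, add FOLLOW(G) = { -, = }.
Union: FOLLOW(P) = { #, (, +, -, ;, = }.

{ #, (, +, -, ;, = }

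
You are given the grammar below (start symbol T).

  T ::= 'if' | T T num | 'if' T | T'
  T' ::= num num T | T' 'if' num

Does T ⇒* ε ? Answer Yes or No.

No

No nonterminal in this grammar is nullable.
No production of T has an RHS whose symbols are all nullable, so T is not nullable.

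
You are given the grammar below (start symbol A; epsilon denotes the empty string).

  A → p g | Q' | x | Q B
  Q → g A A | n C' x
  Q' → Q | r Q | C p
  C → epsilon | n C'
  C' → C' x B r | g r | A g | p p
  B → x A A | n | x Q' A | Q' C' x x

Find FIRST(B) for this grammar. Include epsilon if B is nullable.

B → x A A contributes {x}.
B → n contributes {n}.
B → x Q' A contributes {x}.
From B → Q' C' x x: add FIRST(Q') = { g, n, p, r }.
Union: FIRST(B) = { g, n, p, r, x }.

{ g, n, p, r, x }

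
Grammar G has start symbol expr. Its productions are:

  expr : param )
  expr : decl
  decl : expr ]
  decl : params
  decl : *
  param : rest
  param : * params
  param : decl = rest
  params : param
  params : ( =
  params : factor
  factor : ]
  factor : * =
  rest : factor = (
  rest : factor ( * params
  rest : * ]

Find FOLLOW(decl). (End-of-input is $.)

{ $, =, ] }

In expr : decl: decl is at the end, add FOLLOW(expr) = { $, ] }.
In param : decl = rest: add FIRST(= rest) = { = }.
Union: FOLLOW(decl) = { $, =, ] }.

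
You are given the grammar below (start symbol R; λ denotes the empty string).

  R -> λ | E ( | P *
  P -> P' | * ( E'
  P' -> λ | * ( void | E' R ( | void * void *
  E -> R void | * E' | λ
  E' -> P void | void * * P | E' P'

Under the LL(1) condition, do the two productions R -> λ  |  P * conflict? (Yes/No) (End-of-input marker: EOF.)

Yes

FIRST(λ) = { λ } and FIRST(P *) = { *, void }.
The first alternative is nullable and FOLLOW(R) = { EOF, (, void } shares void with FIRST of the second — conflict.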